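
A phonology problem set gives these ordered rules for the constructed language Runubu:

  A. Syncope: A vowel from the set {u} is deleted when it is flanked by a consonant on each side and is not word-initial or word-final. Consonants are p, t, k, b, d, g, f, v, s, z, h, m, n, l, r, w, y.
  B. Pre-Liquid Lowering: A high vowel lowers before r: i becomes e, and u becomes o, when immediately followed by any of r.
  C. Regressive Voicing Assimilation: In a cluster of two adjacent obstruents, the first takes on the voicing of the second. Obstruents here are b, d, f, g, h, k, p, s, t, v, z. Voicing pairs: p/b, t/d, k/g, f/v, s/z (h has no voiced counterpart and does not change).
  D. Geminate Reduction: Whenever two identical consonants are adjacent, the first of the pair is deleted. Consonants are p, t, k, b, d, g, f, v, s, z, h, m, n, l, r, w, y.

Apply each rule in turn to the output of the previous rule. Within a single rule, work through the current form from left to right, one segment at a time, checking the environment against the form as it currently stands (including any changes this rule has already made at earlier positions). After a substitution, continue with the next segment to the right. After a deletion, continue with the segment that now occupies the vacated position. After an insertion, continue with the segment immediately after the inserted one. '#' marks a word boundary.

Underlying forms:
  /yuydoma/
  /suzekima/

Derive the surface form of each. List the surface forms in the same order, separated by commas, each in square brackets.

[ydoma], [zekima]

/yuydoma/:
  A Syncope: [yuydoma] → [yydoma]
  B Pre-Liquid Lowering: no change — [yydoma]
  C Regressive Voicing Assimilation: no change — [yydoma]
  D Geminate Reduction: [yydoma] → [ydoma]
/suzekima/:
  A Syncope: [suzekima] → [szekima]
  B Pre-Liquid Lowering: no change — [szekima]
  C Regressive Voicing Assimilation: [szekima] → [zzekima]
  D Geminate Reduction: [zzekima] → [zekima]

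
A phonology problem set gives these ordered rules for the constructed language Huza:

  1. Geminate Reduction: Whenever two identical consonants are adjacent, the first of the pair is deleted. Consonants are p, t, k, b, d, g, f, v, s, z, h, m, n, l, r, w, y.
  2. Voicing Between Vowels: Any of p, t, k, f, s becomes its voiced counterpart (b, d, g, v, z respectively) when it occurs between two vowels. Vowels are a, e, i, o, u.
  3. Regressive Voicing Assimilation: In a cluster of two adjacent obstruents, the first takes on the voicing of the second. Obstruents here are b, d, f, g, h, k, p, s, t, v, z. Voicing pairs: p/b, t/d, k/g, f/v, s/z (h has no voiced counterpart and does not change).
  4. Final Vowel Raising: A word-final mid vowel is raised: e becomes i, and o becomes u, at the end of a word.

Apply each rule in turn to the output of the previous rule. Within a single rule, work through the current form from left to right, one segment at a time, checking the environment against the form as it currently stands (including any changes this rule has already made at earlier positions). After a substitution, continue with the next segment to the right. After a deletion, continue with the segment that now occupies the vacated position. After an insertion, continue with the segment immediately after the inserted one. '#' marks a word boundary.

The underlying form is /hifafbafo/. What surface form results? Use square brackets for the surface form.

[hivavbavu]

1 Geminate Reduction: no change — [hifafbafo]
2 Voicing Between Vowels: [hifafbafo] → [hivafbavo]
3 Regressive Voicing Assimilation: [hivafbavo] → [hivavbavo]
4 Final Vowel Raising: [hivavbavo] → [hivavbavu]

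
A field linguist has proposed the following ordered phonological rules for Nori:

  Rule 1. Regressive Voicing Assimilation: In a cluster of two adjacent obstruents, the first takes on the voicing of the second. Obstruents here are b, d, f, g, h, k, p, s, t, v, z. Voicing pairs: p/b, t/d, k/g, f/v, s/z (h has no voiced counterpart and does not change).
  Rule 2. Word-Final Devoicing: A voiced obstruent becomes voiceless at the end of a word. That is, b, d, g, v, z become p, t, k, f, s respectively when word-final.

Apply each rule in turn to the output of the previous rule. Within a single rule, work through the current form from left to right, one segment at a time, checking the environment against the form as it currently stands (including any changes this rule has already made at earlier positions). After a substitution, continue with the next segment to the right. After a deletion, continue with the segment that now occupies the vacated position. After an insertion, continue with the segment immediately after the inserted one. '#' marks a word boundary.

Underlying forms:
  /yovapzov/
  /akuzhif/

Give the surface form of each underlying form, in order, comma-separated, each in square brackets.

[yovabzof], [akushif]

/yovapzov/:
  Rule 1 Regressive Voicing Assimilation: [yovapzov] → [yovabzov]
  Rule 2 Word-Final Devoicing: [yovabzov] → [yovabzof]
/akuzhif/:
  Rule 1 Regressive Voicing Assimilation: [akuzhif] → [akushif]
  Rule 2 Word-Final Devoicing: no change — [akushif]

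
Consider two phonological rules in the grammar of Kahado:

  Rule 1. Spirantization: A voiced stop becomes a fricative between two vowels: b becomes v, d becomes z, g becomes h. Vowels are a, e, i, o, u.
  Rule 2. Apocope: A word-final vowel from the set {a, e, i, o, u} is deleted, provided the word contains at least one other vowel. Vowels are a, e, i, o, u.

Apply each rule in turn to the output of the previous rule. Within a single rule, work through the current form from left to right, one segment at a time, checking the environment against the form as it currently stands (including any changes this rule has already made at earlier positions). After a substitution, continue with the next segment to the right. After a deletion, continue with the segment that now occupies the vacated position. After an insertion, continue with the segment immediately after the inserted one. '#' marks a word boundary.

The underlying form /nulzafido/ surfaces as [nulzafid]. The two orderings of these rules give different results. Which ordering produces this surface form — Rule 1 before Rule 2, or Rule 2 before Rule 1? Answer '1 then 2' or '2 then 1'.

2 then 1

Order 1 then 2:
  1 Spirantization: [nulzafido] → [nulzafizo]
  2 Apocope: [nulzafizo] → [nulzafiz]
  result: [nulzafiz]
Order 2 then 1:
  2 Apocope: [nulzafido] → [nulzafid]
  1 Spirantization: no change — [nulzafid]
  result: [nulzafid]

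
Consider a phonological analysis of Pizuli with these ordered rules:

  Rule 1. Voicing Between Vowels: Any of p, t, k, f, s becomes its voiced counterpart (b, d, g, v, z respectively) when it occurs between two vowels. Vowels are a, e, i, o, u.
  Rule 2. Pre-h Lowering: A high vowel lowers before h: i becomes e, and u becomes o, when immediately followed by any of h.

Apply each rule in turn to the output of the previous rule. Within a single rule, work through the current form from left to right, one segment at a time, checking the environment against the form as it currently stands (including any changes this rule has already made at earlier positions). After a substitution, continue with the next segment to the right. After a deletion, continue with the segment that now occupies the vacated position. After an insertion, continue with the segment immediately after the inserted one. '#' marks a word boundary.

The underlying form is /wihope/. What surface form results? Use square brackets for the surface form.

Rule 1 Voicing Between Vowels: [wihope] → [wihobe]
Rule 2 Pre-h Lowering: [wihobe] → [wehobe]

[wehobe]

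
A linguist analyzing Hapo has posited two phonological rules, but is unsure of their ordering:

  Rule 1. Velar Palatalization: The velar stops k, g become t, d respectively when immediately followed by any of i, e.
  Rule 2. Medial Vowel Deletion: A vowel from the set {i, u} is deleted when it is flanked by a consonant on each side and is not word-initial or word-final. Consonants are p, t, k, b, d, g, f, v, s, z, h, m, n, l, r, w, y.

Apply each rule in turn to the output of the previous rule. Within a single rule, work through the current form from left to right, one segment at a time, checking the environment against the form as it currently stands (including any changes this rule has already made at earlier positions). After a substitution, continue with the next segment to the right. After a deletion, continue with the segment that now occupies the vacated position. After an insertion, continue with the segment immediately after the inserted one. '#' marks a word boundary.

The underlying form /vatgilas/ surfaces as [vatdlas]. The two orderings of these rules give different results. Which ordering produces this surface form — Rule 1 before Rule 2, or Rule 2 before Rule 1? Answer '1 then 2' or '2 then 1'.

1 then 2

Order 1 then 2:
  1 Velar Palatalization: [vatgilas] → [vatdilas]
  2 Medial Vowel Deletion: [vatdilas] → [vatdlas]
  result: [vatdlas]
Order 2 then 1:
  2 Medial Vowel Deletion: [vatgilas] → [vatglas]
  1 Velar Palatalization: no change — [vatglas]
  result: [vatglas]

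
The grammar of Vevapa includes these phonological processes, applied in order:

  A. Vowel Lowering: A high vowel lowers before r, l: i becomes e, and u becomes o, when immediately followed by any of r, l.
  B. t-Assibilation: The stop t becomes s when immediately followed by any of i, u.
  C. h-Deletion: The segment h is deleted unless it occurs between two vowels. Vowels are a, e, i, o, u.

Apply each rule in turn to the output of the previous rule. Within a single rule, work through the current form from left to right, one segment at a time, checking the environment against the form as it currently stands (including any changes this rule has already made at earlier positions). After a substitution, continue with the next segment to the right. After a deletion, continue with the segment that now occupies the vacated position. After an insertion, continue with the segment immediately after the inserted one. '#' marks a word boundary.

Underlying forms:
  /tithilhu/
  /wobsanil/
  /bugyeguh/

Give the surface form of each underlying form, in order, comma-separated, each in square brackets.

/tithilhu/:
  A Vowel Lowering: [tithilhu] → [tithelhu]
  B t-Assibilation: [tithelhu] → [sithelhu]
  C h-Deletion: [sithelhu] → [sitelu]
/wobsanil/:
  A Vowel Lowering: [wobsanil] → [wobsanel]
  B t-Assibilation: no change — [wobsanel]
  C h-Deletion: no change — [wobsanel]
/bugyeguh/:
  A Vowel Lowering: no change — [bugyeguh]
  B t-Assibilation: no change — [bugyeguh]
  C h-Deletion: [bugyeguh] → [bugyegu]

[sitelu], [wobsanel], [bugyegu]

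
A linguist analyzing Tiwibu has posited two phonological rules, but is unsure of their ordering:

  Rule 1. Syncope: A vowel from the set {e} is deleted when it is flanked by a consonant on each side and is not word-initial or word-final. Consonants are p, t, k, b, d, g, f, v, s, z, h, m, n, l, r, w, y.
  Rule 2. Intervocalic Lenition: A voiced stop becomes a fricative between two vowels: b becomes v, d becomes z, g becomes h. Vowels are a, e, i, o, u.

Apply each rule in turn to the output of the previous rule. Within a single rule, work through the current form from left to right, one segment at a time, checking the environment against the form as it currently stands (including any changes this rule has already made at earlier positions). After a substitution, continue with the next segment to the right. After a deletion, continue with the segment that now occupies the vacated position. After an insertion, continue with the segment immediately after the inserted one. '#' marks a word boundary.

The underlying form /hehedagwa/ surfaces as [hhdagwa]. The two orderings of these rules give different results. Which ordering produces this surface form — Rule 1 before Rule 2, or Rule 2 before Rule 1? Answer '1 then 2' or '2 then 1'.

1 then 2

Order 1 then 2:
  1 Syncope: [hehedagwa] → [hhdagwa]
  2 Intervocalic Lenition: no change — [hhdagwa]
  result: [hhdagwa]
Order 2 then 1:
  2 Intervocalic Lenition: [hehedagwa] → [hehezagwa]
  1 Syncope: [hehezagwa] → [hhzagwa]
  result: [hhzagwa]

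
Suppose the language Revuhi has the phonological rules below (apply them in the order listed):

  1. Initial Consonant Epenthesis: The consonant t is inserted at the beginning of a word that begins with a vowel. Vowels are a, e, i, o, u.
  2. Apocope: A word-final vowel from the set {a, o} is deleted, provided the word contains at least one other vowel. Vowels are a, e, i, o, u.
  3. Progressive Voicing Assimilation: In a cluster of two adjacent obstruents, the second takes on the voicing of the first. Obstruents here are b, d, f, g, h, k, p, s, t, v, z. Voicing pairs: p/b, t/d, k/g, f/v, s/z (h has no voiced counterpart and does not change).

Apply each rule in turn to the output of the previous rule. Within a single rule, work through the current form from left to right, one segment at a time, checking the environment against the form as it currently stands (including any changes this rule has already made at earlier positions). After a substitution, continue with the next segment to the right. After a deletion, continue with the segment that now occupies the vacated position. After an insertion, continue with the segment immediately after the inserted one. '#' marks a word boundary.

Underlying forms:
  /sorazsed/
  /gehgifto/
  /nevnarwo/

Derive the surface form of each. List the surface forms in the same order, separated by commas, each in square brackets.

/sorazsed/:
  1 Initial Consonant Epenthesis: no change — [sorazsed]
  2 Apocope: no change — [sorazsed]
  3 Progressive Voicing Assimilation: [sorazsed] → [sorazzed]
/gehgifto/:
  1 Initial Consonant Epenthesis: no change — [gehgifto]
  2 Apocope: [gehgifto] → [gehgift]
  3 Progressive Voicing Assimilation: [gehgift] → [gehkift]
/nevnarwo/:
  1 Initial Consonant Epenthesis: no change — [nevnarwo]
  2 Apocope: [nevnarwo] → [nevnarw]
  3 Progressive Voicing Assimilation: no change — [nevnarw]

[sorazzed], [gehkift], [nevnarw]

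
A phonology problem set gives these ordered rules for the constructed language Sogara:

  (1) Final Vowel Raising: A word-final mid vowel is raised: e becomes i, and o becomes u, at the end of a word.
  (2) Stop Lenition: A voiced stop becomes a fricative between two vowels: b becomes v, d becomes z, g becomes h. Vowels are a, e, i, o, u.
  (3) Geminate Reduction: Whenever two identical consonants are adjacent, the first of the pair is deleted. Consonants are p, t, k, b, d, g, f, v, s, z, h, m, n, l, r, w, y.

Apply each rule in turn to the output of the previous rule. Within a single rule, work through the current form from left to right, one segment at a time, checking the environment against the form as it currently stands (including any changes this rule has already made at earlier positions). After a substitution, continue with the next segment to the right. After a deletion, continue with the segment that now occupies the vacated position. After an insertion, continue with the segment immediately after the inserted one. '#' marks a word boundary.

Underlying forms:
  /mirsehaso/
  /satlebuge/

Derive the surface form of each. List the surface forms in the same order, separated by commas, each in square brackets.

[mirsehasu], [satlevuhi]

/mirsehaso/:
  (1) Final Vowel Raising: [mirsehaso] → [mirsehasu]
  (2) Stop Lenition: no change — [mirsehasu]
  (3) Geminate Reduction: no change — [mirsehasu]
/satlebuge/:
  (1) Final Vowel Raising: [satlebuge] → [satlebugi]
  (2) Stop Lenition: [satlebugi] → [satlevuhi]
  (3) Geminate Reduction: no change — [satlevuhi]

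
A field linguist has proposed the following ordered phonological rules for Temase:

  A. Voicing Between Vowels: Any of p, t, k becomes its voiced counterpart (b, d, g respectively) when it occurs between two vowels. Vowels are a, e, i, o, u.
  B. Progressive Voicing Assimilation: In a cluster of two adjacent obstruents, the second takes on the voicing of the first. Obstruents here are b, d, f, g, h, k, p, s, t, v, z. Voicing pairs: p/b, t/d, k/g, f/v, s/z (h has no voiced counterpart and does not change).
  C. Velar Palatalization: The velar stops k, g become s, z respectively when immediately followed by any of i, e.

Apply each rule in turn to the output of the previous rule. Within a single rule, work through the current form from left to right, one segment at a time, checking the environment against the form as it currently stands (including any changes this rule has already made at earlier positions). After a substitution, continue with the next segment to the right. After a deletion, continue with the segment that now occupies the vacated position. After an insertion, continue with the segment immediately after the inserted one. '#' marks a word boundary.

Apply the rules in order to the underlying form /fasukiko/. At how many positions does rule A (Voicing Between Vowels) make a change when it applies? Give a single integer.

2

A Voicing Between Vowels: [fasukiko] → [fasugigo]
B Progressive Voicing Assimilation: no change — [fasugigo]
C Velar Palatalization: [fasugigo] → [fasuzigo]
Rule A changed 2 position(s).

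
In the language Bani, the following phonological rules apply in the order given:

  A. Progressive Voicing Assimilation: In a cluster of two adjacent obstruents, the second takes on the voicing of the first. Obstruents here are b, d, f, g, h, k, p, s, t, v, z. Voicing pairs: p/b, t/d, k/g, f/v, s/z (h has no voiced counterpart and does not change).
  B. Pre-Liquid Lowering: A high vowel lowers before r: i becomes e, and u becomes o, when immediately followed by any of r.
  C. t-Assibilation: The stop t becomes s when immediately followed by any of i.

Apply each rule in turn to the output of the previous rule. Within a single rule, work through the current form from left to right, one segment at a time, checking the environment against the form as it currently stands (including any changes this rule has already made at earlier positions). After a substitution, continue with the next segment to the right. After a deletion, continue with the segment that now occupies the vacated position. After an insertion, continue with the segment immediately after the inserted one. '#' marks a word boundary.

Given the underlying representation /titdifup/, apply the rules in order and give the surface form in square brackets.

A Progressive Voicing Assimilation: [titdifup] → [tittifup]
B Pre-Liquid Lowering: no change — [tittifup]
C t-Assibilation: [tittifup] → [sitsifup]

[sitsifup]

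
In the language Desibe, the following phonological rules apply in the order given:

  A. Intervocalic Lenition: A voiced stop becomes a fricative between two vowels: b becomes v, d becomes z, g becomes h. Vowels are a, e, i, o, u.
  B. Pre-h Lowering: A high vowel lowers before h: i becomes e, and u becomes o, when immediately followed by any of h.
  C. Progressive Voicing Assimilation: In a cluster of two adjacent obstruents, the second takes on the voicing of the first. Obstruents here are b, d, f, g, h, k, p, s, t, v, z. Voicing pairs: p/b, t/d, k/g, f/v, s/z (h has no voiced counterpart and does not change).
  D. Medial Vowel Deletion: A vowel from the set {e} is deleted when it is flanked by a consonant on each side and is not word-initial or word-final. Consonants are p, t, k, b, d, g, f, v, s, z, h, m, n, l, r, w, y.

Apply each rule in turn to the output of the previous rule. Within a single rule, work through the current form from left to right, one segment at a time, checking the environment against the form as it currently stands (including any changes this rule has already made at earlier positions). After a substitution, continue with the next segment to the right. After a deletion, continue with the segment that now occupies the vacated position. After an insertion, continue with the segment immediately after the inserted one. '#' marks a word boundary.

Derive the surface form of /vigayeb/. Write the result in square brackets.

[vhayb]

A Intervocalic Lenition: [vigayeb] → [vihayeb]
B Pre-h Lowering: [vihayeb] → [vehayeb]
C Progressive Voicing Assimilation: no change — [vehayeb]
D Medial Vowel Deletion: [vehayeb] → [vhayb]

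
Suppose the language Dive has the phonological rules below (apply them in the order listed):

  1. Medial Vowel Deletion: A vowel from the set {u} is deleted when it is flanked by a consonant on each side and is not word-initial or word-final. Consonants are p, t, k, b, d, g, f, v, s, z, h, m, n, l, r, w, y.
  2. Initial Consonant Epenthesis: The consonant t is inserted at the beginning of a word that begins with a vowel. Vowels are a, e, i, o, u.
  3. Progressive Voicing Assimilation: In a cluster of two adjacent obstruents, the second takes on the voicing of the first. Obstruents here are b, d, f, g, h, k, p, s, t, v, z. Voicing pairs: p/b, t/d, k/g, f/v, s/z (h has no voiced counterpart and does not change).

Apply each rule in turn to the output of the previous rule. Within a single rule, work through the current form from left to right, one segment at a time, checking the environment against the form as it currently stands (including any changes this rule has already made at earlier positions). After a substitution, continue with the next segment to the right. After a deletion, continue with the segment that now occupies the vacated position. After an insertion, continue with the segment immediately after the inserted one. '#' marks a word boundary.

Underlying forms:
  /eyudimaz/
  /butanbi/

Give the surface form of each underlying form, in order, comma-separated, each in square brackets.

/eyudimaz/:
  1 Medial Vowel Deletion: [eyudimaz] → [eydimaz]
  2 Initial Consonant Epenthesis: [eydimaz] → [teydimaz]
  3 Progressive Voicing Assimilation: no change — [teydimaz]
/butanbi/:
  1 Medial Vowel Deletion: [butanbi] → [btanbi]
  2 Initial Consonant Epenthesis: no change — [btanbi]
  3 Progressive Voicing Assimilation: [btanbi] → [bdanbi]

[teydimaz], [bdanbi]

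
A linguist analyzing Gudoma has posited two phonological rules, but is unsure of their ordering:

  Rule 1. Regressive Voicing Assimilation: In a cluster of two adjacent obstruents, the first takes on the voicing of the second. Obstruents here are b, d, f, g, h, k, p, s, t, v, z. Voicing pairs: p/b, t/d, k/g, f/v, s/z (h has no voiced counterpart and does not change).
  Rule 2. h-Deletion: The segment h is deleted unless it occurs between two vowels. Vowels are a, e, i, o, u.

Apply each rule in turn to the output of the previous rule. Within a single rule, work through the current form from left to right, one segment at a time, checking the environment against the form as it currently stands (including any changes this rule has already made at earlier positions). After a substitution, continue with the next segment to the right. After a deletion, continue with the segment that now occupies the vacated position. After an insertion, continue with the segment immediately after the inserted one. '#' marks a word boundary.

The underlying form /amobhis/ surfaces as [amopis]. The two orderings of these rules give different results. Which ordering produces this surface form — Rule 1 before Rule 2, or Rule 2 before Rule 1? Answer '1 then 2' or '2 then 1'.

Order 1 then 2:
  1 Regressive Voicing Assimilation: [amobhis] → [amophis]
  2 h-Deletion: [amophis] → [amopis]
  result: [amopis]
Order 2 then 1:
  2 h-Deletion: [amobhis] → [amobis]
  1 Regressive Voicing Assimilation: no change — [amobis]
  result: [amobis]

1 then 2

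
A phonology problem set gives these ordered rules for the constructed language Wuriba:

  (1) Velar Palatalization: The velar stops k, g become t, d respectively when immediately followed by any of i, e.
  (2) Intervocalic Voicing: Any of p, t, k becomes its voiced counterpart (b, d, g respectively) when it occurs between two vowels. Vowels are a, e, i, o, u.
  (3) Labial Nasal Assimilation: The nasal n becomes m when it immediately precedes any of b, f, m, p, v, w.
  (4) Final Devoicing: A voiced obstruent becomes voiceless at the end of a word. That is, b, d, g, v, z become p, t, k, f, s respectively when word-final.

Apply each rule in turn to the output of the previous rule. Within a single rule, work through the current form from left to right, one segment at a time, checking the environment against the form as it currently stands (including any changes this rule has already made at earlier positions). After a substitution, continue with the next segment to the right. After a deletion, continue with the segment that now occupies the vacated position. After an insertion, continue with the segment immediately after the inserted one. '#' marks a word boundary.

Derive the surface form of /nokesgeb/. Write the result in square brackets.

(1) Velar Palatalization: [nokesgeb] → [notesdeb]
(2) Intervocalic Voicing: [notesdeb] → [nodesdeb]
(3) Labial Nasal Assimilation: no change — [nodesdeb]
(4) Final Devoicing: [nodesdeb] → [nodesdep]

[nodesdep]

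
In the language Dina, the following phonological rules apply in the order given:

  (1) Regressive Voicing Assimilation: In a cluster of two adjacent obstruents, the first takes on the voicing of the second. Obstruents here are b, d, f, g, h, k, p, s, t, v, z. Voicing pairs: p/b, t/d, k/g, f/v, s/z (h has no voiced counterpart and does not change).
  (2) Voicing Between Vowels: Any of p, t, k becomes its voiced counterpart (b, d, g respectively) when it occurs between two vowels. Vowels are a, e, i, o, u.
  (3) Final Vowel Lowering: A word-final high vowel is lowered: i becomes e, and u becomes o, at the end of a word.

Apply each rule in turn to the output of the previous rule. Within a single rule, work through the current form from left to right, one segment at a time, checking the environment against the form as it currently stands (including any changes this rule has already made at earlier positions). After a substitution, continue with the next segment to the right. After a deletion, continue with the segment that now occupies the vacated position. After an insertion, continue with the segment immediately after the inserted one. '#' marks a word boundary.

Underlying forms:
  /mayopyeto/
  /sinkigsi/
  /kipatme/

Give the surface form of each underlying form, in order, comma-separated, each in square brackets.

[mayopyedo], [sinkikse], [kibatme]

/mayopyeto/:
  (1) Regressive Voicing Assimilation: no change — [mayopyeto]
  (2) Voicing Between Vowels: [mayopyeto] → [mayopyedo]
  (3) Final Vowel Lowering: no change — [mayopyedo]
/sinkigsi/:
  (1) Regressive Voicing Assimilation: [sinkigsi] → [sinkiksi]
  (2) Voicing Between Vowels: no change — [sinkiksi]
  (3) Final Vowel Lowering: [sinkiksi] → [sinkikse]
/kipatme/:
  (1) Regressive Voicing Assimilation: no change — [kipatme]
  (2) Voicing Between Vowels: [kipatme] → [kibatme]
  (3) Final Vowel Lowering: no change — [kibatme]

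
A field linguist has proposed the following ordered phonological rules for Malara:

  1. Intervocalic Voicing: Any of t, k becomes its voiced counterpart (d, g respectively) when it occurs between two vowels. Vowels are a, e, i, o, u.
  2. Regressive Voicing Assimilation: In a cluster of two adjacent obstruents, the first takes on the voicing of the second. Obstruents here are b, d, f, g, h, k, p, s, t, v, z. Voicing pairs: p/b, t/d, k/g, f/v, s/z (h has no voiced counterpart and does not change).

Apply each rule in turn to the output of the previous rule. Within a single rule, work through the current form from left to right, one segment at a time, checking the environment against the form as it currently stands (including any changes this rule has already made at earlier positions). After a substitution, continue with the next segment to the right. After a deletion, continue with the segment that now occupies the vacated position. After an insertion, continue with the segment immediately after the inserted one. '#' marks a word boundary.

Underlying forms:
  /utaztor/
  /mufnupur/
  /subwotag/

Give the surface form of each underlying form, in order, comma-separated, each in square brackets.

[udastor], [mufnupur], [subwodag]

/utaztor/:
  1 Intervocalic Voicing: [utaztor] → [udaztor]
  2 Regressive Voicing Assimilation: [udaztor] → [udastor]
/mufnupur/:
  1 Intervocalic Voicing: no change — [mufnupur]
  2 Regressive Voicing Assimilation: no change — [mufnupur]
/subwotag/:
  1 Intervocalic Voicing: [subwotag] → [subwodag]
  2 Regressive Voicing Assimilation: no change — [subwodag]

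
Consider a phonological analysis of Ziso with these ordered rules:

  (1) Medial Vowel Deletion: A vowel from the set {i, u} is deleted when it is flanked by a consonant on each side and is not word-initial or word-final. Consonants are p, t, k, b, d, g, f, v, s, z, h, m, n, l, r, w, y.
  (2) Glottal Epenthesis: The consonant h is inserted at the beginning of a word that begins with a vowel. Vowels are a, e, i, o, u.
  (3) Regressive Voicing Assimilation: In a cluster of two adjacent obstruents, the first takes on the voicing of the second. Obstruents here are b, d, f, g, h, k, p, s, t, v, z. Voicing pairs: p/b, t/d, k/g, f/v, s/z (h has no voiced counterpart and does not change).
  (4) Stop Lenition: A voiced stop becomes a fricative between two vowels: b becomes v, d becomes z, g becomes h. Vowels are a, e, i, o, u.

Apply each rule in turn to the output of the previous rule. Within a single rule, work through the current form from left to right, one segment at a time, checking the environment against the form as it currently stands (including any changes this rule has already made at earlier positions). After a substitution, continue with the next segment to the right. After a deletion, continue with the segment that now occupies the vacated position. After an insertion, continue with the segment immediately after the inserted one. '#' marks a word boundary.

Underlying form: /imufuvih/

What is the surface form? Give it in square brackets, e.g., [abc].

(1) Medial Vowel Deletion: [imufuvih] → [imfvh]
(2) Glottal Epenthesis: [imfvh] → [himfvh]
(3) Regressive Voicing Assimilation: [himfvh] → [himvfh]
(4) Stop Lenition: no change — [himvfh]

[himvfh]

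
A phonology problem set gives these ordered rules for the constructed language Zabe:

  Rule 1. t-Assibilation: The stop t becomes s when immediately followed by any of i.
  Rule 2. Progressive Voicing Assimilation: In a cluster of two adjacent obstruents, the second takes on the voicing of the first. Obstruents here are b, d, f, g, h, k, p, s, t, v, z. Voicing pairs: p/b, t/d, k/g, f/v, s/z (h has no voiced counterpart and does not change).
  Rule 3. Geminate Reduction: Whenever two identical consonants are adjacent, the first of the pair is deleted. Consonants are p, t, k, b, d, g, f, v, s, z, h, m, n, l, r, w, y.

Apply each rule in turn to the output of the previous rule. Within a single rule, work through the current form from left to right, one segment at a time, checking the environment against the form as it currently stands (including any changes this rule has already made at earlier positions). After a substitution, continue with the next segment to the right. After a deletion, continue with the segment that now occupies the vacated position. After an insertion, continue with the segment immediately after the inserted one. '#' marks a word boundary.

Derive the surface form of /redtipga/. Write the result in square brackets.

Rule 1 t-Assibilation: [redtipga] → [redsipga]
Rule 2 Progressive Voicing Assimilation: [redsipga] → [redzipka]
Rule 3 Geminate Reduction: no change — [redzipka]

[redzipka]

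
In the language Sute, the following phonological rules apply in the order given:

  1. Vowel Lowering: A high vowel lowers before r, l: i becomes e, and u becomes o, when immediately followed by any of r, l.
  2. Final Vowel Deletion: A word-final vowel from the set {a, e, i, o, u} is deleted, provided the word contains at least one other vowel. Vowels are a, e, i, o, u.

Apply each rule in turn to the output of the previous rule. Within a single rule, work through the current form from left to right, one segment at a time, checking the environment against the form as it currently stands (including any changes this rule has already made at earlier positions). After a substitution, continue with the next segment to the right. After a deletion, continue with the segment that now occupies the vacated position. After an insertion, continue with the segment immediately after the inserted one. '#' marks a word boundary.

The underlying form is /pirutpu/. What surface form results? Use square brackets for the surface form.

1 Vowel Lowering: [pirutpu] → [perutpu]
2 Final Vowel Deletion: [perutpu] → [perutp]

[perutp]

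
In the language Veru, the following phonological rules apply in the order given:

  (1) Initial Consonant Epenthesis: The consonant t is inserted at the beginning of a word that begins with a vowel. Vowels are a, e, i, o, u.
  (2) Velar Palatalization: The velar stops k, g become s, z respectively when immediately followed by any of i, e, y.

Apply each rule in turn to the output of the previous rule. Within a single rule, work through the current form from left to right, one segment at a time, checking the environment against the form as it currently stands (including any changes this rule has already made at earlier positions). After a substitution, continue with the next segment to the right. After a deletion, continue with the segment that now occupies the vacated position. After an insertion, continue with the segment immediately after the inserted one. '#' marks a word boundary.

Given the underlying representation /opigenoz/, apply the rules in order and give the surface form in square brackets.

[topizenoz]

(1) Initial Consonant Epenthesis: [opigenoz] → [topigenoz]
(2) Velar Palatalization: [topigenoz] → [topizenoz]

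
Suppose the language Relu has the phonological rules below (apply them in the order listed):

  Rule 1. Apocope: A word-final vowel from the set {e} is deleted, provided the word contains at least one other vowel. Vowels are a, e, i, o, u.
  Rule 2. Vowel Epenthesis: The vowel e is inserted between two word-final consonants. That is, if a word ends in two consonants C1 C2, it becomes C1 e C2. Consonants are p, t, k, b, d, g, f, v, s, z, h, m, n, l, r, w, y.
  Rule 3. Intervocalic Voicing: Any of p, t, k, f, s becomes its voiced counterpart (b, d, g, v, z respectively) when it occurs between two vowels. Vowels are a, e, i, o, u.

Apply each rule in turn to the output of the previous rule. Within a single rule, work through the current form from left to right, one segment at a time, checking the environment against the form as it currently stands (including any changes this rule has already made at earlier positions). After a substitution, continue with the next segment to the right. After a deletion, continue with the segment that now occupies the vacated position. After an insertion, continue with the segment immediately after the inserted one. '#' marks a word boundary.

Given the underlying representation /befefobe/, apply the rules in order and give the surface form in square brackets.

Rule 1 Apocope: [befefobe] → [befefob]
Rule 2 Vowel Epenthesis: no change — [befefob]
Rule 3 Intervocalic Voicing: [befefob] → [bevevob]

[bevevob]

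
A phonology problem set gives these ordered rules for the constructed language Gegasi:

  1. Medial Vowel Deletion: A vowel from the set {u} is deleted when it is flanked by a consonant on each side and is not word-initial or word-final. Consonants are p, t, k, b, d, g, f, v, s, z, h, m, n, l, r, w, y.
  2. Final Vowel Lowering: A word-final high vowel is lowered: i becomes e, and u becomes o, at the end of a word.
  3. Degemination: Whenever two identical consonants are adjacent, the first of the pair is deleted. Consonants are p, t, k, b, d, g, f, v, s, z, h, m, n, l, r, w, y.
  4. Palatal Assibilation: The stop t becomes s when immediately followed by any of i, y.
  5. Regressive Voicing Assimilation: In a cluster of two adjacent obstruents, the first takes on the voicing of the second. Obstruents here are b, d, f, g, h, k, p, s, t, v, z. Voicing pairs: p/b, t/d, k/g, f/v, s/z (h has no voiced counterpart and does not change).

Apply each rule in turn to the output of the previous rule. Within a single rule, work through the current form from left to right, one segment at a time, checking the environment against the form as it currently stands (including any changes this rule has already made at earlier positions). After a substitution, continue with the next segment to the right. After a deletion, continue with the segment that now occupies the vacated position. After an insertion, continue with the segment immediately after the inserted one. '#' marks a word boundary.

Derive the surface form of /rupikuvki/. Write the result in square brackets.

1 Medial Vowel Deletion: [rupikuvki] → [rpikvki]
2 Final Vowel Lowering: [rpikvki] → [rpikvke]
3 Degemination: no change — [rpikvke]
4 Palatal Assibilation: no change — [rpikvke]
5 Regressive Voicing Assimilation: [rpikvke] → [rpigfke]

[rpigfke]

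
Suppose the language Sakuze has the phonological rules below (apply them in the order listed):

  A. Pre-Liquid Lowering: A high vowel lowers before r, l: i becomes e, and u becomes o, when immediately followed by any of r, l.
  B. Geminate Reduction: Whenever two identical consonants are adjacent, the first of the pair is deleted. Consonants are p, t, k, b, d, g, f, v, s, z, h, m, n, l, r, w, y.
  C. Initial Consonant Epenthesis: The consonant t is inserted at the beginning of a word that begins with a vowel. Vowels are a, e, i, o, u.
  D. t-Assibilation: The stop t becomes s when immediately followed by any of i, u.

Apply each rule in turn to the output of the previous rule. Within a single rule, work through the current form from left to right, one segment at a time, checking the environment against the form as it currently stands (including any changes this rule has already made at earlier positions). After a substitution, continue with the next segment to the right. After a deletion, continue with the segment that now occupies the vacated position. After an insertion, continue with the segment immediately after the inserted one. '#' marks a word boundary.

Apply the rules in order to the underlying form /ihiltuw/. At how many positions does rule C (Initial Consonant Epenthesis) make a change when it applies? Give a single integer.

1

A Pre-Liquid Lowering: [ihiltuw] → [iheltuw]
B Geminate Reduction: no change — [iheltuw]
C Initial Consonant Epenthesis: [iheltuw] → [tiheltuw]
D t-Assibilation: [tiheltuw] → [sihelsuw]
Rule C changed 1 position(s).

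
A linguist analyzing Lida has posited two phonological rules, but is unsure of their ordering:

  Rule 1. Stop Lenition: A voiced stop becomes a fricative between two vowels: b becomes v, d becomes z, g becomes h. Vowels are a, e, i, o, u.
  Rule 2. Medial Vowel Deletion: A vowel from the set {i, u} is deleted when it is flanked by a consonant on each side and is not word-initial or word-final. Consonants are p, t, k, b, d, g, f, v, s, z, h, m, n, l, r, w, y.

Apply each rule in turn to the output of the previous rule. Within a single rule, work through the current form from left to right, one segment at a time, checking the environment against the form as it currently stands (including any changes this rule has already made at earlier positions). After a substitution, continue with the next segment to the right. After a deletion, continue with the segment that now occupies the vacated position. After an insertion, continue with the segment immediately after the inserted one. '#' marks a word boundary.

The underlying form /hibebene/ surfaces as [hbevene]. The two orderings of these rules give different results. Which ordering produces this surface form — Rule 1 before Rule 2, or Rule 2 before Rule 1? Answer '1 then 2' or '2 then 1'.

2 then 1

Order 1 then 2:
  1 Stop Lenition: [hibebene] → [hivevene]
  2 Medial Vowel Deletion: [hivevene] → [hvevene]
  result: [hvevene]
Order 2 then 1:
  2 Medial Vowel Deletion: [hibebene] → [hbebene]
  1 Stop Lenition: [hbebene] → [hbevene]
  result: [hbevene]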